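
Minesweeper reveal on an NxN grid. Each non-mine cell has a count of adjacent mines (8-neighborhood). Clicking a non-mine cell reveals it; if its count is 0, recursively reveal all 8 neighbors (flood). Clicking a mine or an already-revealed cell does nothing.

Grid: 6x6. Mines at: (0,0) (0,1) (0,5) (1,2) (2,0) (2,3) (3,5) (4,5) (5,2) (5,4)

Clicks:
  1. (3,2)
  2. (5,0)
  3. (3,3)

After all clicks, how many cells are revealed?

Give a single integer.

Answer: 8

Derivation:
Click 1 (3,2) count=1: revealed 1 new [(3,2)] -> total=1
Click 2 (5,0) count=0: revealed 6 new [(3,0) (3,1) (4,0) (4,1) (5,0) (5,1)] -> total=7
Click 3 (3,3) count=1: revealed 1 new [(3,3)] -> total=8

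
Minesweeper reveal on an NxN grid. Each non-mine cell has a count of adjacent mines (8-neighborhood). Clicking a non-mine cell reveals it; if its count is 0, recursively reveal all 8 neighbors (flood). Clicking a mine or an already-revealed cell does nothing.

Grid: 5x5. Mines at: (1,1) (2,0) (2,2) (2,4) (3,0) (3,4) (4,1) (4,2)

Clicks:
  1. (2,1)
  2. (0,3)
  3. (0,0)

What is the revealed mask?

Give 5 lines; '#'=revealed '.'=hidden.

Answer: #.###
..###
.#...
.....
.....

Derivation:
Click 1 (2,1) count=4: revealed 1 new [(2,1)] -> total=1
Click 2 (0,3) count=0: revealed 6 new [(0,2) (0,3) (0,4) (1,2) (1,3) (1,4)] -> total=7
Click 3 (0,0) count=1: revealed 1 new [(0,0)] -> total=8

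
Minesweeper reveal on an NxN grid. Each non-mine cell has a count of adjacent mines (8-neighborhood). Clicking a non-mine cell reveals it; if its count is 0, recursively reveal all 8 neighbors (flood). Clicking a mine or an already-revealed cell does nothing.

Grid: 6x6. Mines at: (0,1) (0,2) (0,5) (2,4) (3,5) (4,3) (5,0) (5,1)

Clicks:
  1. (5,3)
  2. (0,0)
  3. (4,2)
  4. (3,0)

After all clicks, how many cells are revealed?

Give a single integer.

Answer: 17

Derivation:
Click 1 (5,3) count=1: revealed 1 new [(5,3)] -> total=1
Click 2 (0,0) count=1: revealed 1 new [(0,0)] -> total=2
Click 3 (4,2) count=2: revealed 1 new [(4,2)] -> total=3
Click 4 (3,0) count=0: revealed 14 new [(1,0) (1,1) (1,2) (1,3) (2,0) (2,1) (2,2) (2,3) (3,0) (3,1) (3,2) (3,3) (4,0) (4,1)] -> total=17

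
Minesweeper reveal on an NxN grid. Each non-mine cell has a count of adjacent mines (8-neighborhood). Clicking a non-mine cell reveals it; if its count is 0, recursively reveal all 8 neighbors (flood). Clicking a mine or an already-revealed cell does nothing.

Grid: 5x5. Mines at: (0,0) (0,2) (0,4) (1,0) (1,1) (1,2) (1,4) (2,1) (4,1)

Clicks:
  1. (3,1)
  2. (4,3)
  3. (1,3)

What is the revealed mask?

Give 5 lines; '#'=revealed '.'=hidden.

Click 1 (3,1) count=2: revealed 1 new [(3,1)] -> total=1
Click 2 (4,3) count=0: revealed 9 new [(2,2) (2,3) (2,4) (3,2) (3,3) (3,4) (4,2) (4,3) (4,4)] -> total=10
Click 3 (1,3) count=4: revealed 1 new [(1,3)] -> total=11

Answer: .....
...#.
..###
.####
..###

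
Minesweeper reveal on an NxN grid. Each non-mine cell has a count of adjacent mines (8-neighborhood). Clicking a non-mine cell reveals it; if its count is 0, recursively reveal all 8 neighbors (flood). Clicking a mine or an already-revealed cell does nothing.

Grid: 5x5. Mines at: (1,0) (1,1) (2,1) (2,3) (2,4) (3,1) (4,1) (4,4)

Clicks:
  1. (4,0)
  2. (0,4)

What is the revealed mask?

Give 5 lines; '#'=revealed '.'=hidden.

Click 1 (4,0) count=2: revealed 1 new [(4,0)] -> total=1
Click 2 (0,4) count=0: revealed 6 new [(0,2) (0,3) (0,4) (1,2) (1,3) (1,4)] -> total=7

Answer: ..###
..###
.....
.....
#....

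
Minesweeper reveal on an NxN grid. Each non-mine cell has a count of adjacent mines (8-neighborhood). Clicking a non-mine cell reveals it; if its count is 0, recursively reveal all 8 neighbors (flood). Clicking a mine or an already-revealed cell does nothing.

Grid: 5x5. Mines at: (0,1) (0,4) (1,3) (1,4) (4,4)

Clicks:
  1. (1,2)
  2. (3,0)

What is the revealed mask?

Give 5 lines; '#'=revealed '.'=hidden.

Click 1 (1,2) count=2: revealed 1 new [(1,2)] -> total=1
Click 2 (3,0) count=0: revealed 14 new [(1,0) (1,1) (2,0) (2,1) (2,2) (2,3) (3,0) (3,1) (3,2) (3,3) (4,0) (4,1) (4,2) (4,3)] -> total=15

Answer: .....
###..
####.
####.
####.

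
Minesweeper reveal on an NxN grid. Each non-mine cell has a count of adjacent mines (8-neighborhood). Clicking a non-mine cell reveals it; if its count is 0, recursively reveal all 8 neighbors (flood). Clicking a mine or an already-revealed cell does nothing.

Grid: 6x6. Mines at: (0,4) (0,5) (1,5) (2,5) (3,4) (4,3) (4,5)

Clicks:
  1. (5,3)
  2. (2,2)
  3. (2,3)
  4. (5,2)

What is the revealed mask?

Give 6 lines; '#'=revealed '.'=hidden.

Click 1 (5,3) count=1: revealed 1 new [(5,3)] -> total=1
Click 2 (2,2) count=0: revealed 22 new [(0,0) (0,1) (0,2) (0,3) (1,0) (1,1) (1,2) (1,3) (2,0) (2,1) (2,2) (2,3) (3,0) (3,1) (3,2) (3,3) (4,0) (4,1) (4,2) (5,0) (5,1) (5,2)] -> total=23
Click 3 (2,3) count=1: revealed 0 new [(none)] -> total=23
Click 4 (5,2) count=1: revealed 0 new [(none)] -> total=23

Answer: ####..
####..
####..
####..
###...
####..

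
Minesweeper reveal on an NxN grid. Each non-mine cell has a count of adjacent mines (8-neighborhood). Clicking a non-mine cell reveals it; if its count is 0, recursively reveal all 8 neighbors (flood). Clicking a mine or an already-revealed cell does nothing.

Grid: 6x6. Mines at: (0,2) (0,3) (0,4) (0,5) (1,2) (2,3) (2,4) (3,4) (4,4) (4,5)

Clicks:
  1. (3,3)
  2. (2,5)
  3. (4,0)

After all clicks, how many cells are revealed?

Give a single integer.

Click 1 (3,3) count=4: revealed 1 new [(3,3)] -> total=1
Click 2 (2,5) count=2: revealed 1 new [(2,5)] -> total=2
Click 3 (4,0) count=0: revealed 18 new [(0,0) (0,1) (1,0) (1,1) (2,0) (2,1) (2,2) (3,0) (3,1) (3,2) (4,0) (4,1) (4,2) (4,3) (5,0) (5,1) (5,2) (5,3)] -> total=20

Answer: 20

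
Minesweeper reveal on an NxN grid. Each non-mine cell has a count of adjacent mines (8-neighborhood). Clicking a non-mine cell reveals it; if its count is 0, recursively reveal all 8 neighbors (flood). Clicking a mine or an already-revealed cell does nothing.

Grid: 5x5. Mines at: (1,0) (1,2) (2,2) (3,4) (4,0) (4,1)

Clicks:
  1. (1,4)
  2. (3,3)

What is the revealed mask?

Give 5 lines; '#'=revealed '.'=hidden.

Click 1 (1,4) count=0: revealed 6 new [(0,3) (0,4) (1,3) (1,4) (2,3) (2,4)] -> total=6
Click 2 (3,3) count=2: revealed 1 new [(3,3)] -> total=7

Answer: ...##
...##
...##
...#.
.....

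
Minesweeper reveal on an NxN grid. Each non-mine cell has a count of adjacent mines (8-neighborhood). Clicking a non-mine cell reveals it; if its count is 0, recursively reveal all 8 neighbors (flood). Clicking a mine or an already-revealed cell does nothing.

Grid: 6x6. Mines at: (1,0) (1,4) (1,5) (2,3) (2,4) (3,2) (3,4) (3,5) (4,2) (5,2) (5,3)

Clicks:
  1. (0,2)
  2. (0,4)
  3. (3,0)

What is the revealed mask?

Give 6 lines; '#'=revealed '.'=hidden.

Click 1 (0,2) count=0: revealed 6 new [(0,1) (0,2) (0,3) (1,1) (1,2) (1,3)] -> total=6
Click 2 (0,4) count=2: revealed 1 new [(0,4)] -> total=7
Click 3 (3,0) count=0: revealed 8 new [(2,0) (2,1) (3,0) (3,1) (4,0) (4,1) (5,0) (5,1)] -> total=15

Answer: .####.
.###..
##....
##....
##....
##....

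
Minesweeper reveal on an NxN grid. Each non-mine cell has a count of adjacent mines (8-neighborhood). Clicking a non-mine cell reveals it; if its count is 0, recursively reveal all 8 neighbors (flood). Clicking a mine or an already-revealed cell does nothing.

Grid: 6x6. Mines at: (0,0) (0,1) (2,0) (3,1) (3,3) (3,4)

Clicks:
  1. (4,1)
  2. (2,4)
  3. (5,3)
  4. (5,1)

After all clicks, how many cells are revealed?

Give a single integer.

Answer: 13

Derivation:
Click 1 (4,1) count=1: revealed 1 new [(4,1)] -> total=1
Click 2 (2,4) count=2: revealed 1 new [(2,4)] -> total=2
Click 3 (5,3) count=0: revealed 11 new [(4,0) (4,2) (4,3) (4,4) (4,5) (5,0) (5,1) (5,2) (5,3) (5,4) (5,5)] -> total=13
Click 4 (5,1) count=0: revealed 0 new [(none)] -> total=13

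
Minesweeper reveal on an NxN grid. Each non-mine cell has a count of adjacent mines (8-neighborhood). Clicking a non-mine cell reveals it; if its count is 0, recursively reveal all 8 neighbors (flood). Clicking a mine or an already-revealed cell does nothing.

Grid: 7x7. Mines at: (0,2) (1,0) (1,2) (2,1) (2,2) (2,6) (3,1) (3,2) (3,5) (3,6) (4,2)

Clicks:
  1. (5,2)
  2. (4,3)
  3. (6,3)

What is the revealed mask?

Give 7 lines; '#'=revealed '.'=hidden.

Click 1 (5,2) count=1: revealed 1 new [(5,2)] -> total=1
Click 2 (4,3) count=2: revealed 1 new [(4,3)] -> total=2
Click 3 (6,3) count=0: revealed 18 new [(4,0) (4,1) (4,4) (4,5) (4,6) (5,0) (5,1) (5,3) (5,4) (5,5) (5,6) (6,0) (6,1) (6,2) (6,3) (6,4) (6,5) (6,6)] -> total=20

Answer: .......
.......
.......
.......
##.####
#######
#######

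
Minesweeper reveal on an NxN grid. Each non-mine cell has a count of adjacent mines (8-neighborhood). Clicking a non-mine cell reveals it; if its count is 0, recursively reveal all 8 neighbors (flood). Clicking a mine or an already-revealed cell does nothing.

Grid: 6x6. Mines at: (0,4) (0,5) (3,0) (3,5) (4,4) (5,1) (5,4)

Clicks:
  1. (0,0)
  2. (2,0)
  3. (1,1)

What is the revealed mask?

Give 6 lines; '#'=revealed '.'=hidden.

Answer: ####..
#####.
#####.
.####.
.###..
......

Derivation:
Click 1 (0,0) count=0: revealed 21 new [(0,0) (0,1) (0,2) (0,3) (1,0) (1,1) (1,2) (1,3) (1,4) (2,0) (2,1) (2,2) (2,3) (2,4) (3,1) (3,2) (3,3) (3,4) (4,1) (4,2) (4,3)] -> total=21
Click 2 (2,0) count=1: revealed 0 new [(none)] -> total=21
Click 3 (1,1) count=0: revealed 0 new [(none)] -> total=21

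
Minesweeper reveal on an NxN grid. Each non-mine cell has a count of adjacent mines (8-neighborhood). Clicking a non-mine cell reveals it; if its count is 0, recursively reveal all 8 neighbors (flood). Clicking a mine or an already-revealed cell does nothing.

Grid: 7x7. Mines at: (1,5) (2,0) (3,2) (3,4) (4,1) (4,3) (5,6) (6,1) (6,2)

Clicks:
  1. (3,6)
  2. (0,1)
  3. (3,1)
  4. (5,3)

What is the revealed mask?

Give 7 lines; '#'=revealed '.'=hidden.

Click 1 (3,6) count=0: revealed 6 new [(2,5) (2,6) (3,5) (3,6) (4,5) (4,6)] -> total=6
Click 2 (0,1) count=0: revealed 14 new [(0,0) (0,1) (0,2) (0,3) (0,4) (1,0) (1,1) (1,2) (1,3) (1,4) (2,1) (2,2) (2,3) (2,4)] -> total=20
Click 3 (3,1) count=3: revealed 1 new [(3,1)] -> total=21
Click 4 (5,3) count=2: revealed 1 new [(5,3)] -> total=22

Answer: #####..
#####..
.######
.#...##
.....##
...#...
.......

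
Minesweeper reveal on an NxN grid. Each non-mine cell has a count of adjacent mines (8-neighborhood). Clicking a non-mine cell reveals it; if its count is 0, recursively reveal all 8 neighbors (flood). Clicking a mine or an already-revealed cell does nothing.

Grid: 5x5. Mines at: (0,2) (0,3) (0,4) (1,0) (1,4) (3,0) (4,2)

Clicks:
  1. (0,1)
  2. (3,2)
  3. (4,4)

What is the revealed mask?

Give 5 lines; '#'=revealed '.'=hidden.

Answer: .#...
.....
...##
..###
...##

Derivation:
Click 1 (0,1) count=2: revealed 1 new [(0,1)] -> total=1
Click 2 (3,2) count=1: revealed 1 new [(3,2)] -> total=2
Click 3 (4,4) count=0: revealed 6 new [(2,3) (2,4) (3,3) (3,4) (4,3) (4,4)] -> total=8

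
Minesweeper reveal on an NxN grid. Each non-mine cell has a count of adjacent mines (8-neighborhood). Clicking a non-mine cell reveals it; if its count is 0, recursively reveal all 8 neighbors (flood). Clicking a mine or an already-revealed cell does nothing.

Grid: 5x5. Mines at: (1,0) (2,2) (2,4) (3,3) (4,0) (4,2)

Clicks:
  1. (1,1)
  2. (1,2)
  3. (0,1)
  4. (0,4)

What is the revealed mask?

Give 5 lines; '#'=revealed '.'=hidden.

Click 1 (1,1) count=2: revealed 1 new [(1,1)] -> total=1
Click 2 (1,2) count=1: revealed 1 new [(1,2)] -> total=2
Click 3 (0,1) count=1: revealed 1 new [(0,1)] -> total=3
Click 4 (0,4) count=0: revealed 5 new [(0,2) (0,3) (0,4) (1,3) (1,4)] -> total=8

Answer: .####
.####
.....
.....
.....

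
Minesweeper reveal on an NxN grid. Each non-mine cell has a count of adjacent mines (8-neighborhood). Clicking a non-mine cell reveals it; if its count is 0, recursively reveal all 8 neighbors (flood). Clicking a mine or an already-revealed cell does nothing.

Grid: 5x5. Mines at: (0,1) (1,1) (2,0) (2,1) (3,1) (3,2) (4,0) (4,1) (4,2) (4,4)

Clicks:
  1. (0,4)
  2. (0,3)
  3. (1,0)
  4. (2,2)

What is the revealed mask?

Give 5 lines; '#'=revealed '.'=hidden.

Answer: ..###
#.###
..###
...##
.....

Derivation:
Click 1 (0,4) count=0: revealed 11 new [(0,2) (0,3) (0,4) (1,2) (1,3) (1,4) (2,2) (2,3) (2,4) (3,3) (3,4)] -> total=11
Click 2 (0,3) count=0: revealed 0 new [(none)] -> total=11
Click 3 (1,0) count=4: revealed 1 new [(1,0)] -> total=12
Click 4 (2,2) count=4: revealed 0 new [(none)] -> total=12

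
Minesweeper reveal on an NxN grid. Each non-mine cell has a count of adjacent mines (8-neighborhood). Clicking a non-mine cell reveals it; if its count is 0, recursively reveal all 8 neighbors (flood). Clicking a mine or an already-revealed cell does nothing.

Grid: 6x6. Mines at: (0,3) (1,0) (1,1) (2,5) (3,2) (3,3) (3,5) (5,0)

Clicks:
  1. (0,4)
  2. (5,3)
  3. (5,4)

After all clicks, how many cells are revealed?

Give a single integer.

Click 1 (0,4) count=1: revealed 1 new [(0,4)] -> total=1
Click 2 (5,3) count=0: revealed 10 new [(4,1) (4,2) (4,3) (4,4) (4,5) (5,1) (5,2) (5,3) (5,4) (5,5)] -> total=11
Click 3 (5,4) count=0: revealed 0 new [(none)] -> total=11

Answer: 11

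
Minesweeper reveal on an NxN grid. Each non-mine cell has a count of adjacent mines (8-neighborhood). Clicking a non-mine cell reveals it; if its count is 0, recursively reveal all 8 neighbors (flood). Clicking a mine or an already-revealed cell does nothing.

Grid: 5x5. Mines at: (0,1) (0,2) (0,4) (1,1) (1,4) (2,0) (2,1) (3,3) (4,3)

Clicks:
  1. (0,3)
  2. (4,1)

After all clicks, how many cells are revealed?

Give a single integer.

Click 1 (0,3) count=3: revealed 1 new [(0,3)] -> total=1
Click 2 (4,1) count=0: revealed 6 new [(3,0) (3,1) (3,2) (4,0) (4,1) (4,2)] -> total=7

Answer: 7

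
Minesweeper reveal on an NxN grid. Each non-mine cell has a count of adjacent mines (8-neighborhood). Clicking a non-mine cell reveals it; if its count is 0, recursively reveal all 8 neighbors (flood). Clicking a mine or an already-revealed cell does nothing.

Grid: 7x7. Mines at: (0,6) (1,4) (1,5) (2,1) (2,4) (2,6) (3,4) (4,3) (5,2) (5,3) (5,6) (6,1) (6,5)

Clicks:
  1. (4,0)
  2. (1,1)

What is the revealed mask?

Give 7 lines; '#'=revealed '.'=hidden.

Click 1 (4,0) count=0: revealed 6 new [(3,0) (3,1) (4,0) (4,1) (5,0) (5,1)] -> total=6
Click 2 (1,1) count=1: revealed 1 new [(1,1)] -> total=7

Answer: .......
.#.....
.......
##.....
##.....
##.....
.......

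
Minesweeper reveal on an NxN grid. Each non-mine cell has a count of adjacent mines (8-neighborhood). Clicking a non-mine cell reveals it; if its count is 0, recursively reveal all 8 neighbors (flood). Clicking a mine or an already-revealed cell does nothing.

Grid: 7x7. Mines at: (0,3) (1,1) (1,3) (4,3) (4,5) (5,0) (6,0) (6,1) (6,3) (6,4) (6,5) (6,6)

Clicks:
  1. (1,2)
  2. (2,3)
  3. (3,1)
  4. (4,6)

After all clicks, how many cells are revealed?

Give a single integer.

Answer: 12

Derivation:
Click 1 (1,2) count=3: revealed 1 new [(1,2)] -> total=1
Click 2 (2,3) count=1: revealed 1 new [(2,3)] -> total=2
Click 3 (3,1) count=0: revealed 9 new [(2,0) (2,1) (2,2) (3,0) (3,1) (3,2) (4,0) (4,1) (4,2)] -> total=11
Click 4 (4,6) count=1: revealed 1 new [(4,6)] -> total=12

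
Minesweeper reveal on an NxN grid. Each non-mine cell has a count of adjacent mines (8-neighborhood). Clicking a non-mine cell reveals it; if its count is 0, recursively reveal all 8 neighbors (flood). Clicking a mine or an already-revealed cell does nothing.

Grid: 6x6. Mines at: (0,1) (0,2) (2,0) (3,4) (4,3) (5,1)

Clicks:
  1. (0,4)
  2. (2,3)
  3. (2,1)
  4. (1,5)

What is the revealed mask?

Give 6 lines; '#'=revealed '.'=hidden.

Click 1 (0,4) count=0: revealed 9 new [(0,3) (0,4) (0,5) (1,3) (1,4) (1,5) (2,3) (2,4) (2,5)] -> total=9
Click 2 (2,3) count=1: revealed 0 new [(none)] -> total=9
Click 3 (2,1) count=1: revealed 1 new [(2,1)] -> total=10
Click 4 (1,5) count=0: revealed 0 new [(none)] -> total=10

Answer: ...###
...###
.#.###
......
......
......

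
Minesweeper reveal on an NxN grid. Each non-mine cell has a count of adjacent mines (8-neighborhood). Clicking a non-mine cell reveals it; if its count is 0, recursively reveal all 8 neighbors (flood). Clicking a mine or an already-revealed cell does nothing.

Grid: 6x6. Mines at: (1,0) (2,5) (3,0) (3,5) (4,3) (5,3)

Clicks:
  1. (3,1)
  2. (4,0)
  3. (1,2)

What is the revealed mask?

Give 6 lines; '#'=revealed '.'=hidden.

Answer: .#####
.#####
.####.
.####.
#.....
......

Derivation:
Click 1 (3,1) count=1: revealed 1 new [(3,1)] -> total=1
Click 2 (4,0) count=1: revealed 1 new [(4,0)] -> total=2
Click 3 (1,2) count=0: revealed 17 new [(0,1) (0,2) (0,3) (0,4) (0,5) (1,1) (1,2) (1,3) (1,4) (1,5) (2,1) (2,2) (2,3) (2,4) (3,2) (3,3) (3,4)] -> total=19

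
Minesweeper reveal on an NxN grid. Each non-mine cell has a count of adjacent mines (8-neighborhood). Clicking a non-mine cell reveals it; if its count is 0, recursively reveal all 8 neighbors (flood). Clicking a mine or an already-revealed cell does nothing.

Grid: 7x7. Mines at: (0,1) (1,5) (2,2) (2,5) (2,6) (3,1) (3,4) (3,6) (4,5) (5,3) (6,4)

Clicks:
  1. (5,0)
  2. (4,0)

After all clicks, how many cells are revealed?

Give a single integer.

Answer: 9

Derivation:
Click 1 (5,0) count=0: revealed 9 new [(4,0) (4,1) (4,2) (5,0) (5,1) (5,2) (6,0) (6,1) (6,2)] -> total=9
Click 2 (4,0) count=1: revealed 0 new [(none)] -> total=9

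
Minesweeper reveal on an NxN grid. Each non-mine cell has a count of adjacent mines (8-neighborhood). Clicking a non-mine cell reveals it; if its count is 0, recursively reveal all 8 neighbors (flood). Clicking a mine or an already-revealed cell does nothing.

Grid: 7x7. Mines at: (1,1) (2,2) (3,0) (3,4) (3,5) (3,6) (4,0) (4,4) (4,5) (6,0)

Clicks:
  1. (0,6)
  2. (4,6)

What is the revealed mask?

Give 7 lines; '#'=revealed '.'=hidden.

Click 1 (0,6) count=0: revealed 14 new [(0,2) (0,3) (0,4) (0,5) (0,6) (1,2) (1,3) (1,4) (1,5) (1,6) (2,3) (2,4) (2,5) (2,6)] -> total=14
Click 2 (4,6) count=3: revealed 1 new [(4,6)] -> total=15

Answer: ..#####
..#####
...####
.......
......#
.......
.......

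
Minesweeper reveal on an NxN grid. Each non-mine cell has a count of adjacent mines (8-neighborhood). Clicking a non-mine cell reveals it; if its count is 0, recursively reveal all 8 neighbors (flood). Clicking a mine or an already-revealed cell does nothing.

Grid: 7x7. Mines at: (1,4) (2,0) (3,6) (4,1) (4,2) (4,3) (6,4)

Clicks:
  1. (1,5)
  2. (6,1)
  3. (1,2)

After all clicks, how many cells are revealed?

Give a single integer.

Click 1 (1,5) count=1: revealed 1 new [(1,5)] -> total=1
Click 2 (6,1) count=0: revealed 8 new [(5,0) (5,1) (5,2) (5,3) (6,0) (6,1) (6,2) (6,3)] -> total=9
Click 3 (1,2) count=0: revealed 14 new [(0,0) (0,1) (0,2) (0,3) (1,0) (1,1) (1,2) (1,3) (2,1) (2,2) (2,3) (3,1) (3,2) (3,3)] -> total=23

Answer: 23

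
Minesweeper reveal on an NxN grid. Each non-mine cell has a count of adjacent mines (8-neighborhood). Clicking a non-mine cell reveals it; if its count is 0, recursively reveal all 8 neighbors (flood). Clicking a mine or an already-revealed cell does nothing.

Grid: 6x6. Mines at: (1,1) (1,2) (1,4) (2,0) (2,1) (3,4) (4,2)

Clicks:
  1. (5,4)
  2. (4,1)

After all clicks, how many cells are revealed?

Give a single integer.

Click 1 (5,4) count=0: revealed 6 new [(4,3) (4,4) (4,5) (5,3) (5,4) (5,5)] -> total=6
Click 2 (4,1) count=1: revealed 1 new [(4,1)] -> total=7

Answer: 7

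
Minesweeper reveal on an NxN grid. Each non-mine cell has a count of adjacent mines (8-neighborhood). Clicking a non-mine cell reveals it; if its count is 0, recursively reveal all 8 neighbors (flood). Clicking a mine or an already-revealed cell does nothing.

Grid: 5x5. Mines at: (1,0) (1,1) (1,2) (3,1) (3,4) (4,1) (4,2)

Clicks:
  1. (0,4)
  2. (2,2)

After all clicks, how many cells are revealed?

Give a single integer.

Answer: 7

Derivation:
Click 1 (0,4) count=0: revealed 6 new [(0,3) (0,4) (1,3) (1,4) (2,3) (2,4)] -> total=6
Click 2 (2,2) count=3: revealed 1 new [(2,2)] -> total=7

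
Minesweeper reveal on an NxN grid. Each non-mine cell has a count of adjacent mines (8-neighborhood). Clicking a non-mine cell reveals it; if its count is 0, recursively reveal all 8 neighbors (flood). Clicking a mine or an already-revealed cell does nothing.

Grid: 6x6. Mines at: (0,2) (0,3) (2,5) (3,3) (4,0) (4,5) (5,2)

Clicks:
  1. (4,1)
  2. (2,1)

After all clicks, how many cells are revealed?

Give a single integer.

Answer: 12

Derivation:
Click 1 (4,1) count=2: revealed 1 new [(4,1)] -> total=1
Click 2 (2,1) count=0: revealed 11 new [(0,0) (0,1) (1,0) (1,1) (1,2) (2,0) (2,1) (2,2) (3,0) (3,1) (3,2)] -> total=12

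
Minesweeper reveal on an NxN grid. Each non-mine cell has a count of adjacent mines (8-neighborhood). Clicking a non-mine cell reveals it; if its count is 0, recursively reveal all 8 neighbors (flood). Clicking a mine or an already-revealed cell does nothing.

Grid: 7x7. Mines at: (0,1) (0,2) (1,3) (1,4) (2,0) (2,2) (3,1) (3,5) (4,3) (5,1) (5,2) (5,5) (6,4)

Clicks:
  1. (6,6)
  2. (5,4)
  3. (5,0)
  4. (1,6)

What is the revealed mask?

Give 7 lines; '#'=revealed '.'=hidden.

Click 1 (6,6) count=1: revealed 1 new [(6,6)] -> total=1
Click 2 (5,4) count=3: revealed 1 new [(5,4)] -> total=2
Click 3 (5,0) count=1: revealed 1 new [(5,0)] -> total=3
Click 4 (1,6) count=0: revealed 6 new [(0,5) (0,6) (1,5) (1,6) (2,5) (2,6)] -> total=9

Answer: .....##
.....##
.....##
.......
.......
#...#..
......#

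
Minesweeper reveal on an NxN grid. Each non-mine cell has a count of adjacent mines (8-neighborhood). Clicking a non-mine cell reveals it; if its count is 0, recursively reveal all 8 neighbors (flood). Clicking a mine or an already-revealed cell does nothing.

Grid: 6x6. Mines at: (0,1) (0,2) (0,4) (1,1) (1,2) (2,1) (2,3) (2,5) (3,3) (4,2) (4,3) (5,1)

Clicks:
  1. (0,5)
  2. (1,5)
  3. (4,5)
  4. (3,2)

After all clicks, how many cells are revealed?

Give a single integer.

Click 1 (0,5) count=1: revealed 1 new [(0,5)] -> total=1
Click 2 (1,5) count=2: revealed 1 new [(1,5)] -> total=2
Click 3 (4,5) count=0: revealed 6 new [(3,4) (3,5) (4,4) (4,5) (5,4) (5,5)] -> total=8
Click 4 (3,2) count=5: revealed 1 new [(3,2)] -> total=9

Answer: 9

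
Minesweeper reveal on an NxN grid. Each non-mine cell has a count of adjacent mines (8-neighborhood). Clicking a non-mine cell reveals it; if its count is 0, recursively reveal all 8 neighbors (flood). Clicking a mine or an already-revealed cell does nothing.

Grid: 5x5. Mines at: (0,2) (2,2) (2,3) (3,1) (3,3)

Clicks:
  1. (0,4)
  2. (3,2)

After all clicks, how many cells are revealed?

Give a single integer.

Click 1 (0,4) count=0: revealed 4 new [(0,3) (0,4) (1,3) (1,4)] -> total=4
Click 2 (3,2) count=4: revealed 1 new [(3,2)] -> total=5

Answer: 5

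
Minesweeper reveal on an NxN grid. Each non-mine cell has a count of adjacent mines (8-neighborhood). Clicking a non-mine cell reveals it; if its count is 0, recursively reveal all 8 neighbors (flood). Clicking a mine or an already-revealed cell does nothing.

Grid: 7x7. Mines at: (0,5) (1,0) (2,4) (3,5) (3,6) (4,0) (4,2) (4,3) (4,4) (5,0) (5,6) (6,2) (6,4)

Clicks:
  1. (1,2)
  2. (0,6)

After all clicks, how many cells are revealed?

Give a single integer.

Click 1 (1,2) count=0: revealed 14 new [(0,1) (0,2) (0,3) (0,4) (1,1) (1,2) (1,3) (1,4) (2,1) (2,2) (2,3) (3,1) (3,2) (3,3)] -> total=14
Click 2 (0,6) count=1: revealed 1 new [(0,6)] -> total=15

Answer: 15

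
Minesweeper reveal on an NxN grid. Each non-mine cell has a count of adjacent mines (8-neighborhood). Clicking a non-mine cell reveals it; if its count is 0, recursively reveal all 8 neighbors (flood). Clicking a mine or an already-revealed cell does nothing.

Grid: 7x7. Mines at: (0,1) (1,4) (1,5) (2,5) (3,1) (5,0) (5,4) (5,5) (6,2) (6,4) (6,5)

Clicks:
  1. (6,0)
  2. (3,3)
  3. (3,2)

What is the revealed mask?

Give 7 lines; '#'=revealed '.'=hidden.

Answer: .......
.......
..###..
..###..
..###..
.......
#......

Derivation:
Click 1 (6,0) count=1: revealed 1 new [(6,0)] -> total=1
Click 2 (3,3) count=0: revealed 9 new [(2,2) (2,3) (2,4) (3,2) (3,3) (3,4) (4,2) (4,3) (4,4)] -> total=10
Click 3 (3,2) count=1: revealed 0 new [(none)] -> total=10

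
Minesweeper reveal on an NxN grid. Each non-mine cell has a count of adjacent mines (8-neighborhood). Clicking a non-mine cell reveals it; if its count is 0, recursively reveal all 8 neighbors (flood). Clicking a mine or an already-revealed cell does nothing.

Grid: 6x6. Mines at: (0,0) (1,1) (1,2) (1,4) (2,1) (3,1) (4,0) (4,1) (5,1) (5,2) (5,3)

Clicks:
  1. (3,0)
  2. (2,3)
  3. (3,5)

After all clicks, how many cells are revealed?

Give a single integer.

Answer: 15

Derivation:
Click 1 (3,0) count=4: revealed 1 new [(3,0)] -> total=1
Click 2 (2,3) count=2: revealed 1 new [(2,3)] -> total=2
Click 3 (3,5) count=0: revealed 13 new [(2,2) (2,4) (2,5) (3,2) (3,3) (3,4) (3,5) (4,2) (4,3) (4,4) (4,5) (5,4) (5,5)] -> total=15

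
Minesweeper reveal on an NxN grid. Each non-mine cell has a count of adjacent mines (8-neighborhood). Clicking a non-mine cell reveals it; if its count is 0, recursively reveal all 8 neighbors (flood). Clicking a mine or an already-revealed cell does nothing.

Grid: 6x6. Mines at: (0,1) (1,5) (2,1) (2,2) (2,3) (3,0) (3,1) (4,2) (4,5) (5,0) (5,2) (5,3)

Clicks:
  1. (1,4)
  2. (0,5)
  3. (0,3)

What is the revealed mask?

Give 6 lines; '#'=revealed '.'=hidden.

Click 1 (1,4) count=2: revealed 1 new [(1,4)] -> total=1
Click 2 (0,5) count=1: revealed 1 new [(0,5)] -> total=2
Click 3 (0,3) count=0: revealed 5 new [(0,2) (0,3) (0,4) (1,2) (1,3)] -> total=7

Answer: ..####
..###.
......
......
......
......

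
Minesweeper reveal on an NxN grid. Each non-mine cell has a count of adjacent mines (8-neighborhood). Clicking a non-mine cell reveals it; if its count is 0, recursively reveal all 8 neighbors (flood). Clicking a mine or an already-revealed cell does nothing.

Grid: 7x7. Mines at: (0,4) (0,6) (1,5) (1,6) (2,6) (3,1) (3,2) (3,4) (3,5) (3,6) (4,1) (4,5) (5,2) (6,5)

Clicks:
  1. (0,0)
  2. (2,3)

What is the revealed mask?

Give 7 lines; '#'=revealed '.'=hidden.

Answer: ####...
####...
####...
.......
.......
.......
.......

Derivation:
Click 1 (0,0) count=0: revealed 12 new [(0,0) (0,1) (0,2) (0,3) (1,0) (1,1) (1,2) (1,3) (2,0) (2,1) (2,2) (2,3)] -> total=12
Click 2 (2,3) count=2: revealed 0 new [(none)] -> total=12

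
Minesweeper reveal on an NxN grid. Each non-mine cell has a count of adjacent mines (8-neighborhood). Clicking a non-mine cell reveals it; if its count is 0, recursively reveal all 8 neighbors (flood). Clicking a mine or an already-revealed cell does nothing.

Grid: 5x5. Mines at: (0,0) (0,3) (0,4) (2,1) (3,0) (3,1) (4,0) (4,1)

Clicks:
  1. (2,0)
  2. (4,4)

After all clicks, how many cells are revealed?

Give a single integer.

Click 1 (2,0) count=3: revealed 1 new [(2,0)] -> total=1
Click 2 (4,4) count=0: revealed 12 new [(1,2) (1,3) (1,4) (2,2) (2,3) (2,4) (3,2) (3,3) (3,4) (4,2) (4,3) (4,4)] -> total=13

Answer: 13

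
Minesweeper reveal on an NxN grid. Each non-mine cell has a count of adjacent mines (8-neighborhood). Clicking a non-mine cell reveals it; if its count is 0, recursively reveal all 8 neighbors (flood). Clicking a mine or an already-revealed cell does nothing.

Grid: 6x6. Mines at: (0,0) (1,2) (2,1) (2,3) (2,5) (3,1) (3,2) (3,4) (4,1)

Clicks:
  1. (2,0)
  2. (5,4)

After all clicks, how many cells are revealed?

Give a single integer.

Answer: 9

Derivation:
Click 1 (2,0) count=2: revealed 1 new [(2,0)] -> total=1
Click 2 (5,4) count=0: revealed 8 new [(4,2) (4,3) (4,4) (4,5) (5,2) (5,3) (5,4) (5,5)] -> total=9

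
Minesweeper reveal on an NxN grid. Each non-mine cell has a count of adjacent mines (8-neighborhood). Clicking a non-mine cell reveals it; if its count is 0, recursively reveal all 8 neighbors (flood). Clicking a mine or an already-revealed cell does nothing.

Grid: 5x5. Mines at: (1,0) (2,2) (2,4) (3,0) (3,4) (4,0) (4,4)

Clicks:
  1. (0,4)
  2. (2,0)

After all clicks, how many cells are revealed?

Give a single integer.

Answer: 9

Derivation:
Click 1 (0,4) count=0: revealed 8 new [(0,1) (0,2) (0,3) (0,4) (1,1) (1,2) (1,3) (1,4)] -> total=8
Click 2 (2,0) count=2: revealed 1 new [(2,0)] -> total=9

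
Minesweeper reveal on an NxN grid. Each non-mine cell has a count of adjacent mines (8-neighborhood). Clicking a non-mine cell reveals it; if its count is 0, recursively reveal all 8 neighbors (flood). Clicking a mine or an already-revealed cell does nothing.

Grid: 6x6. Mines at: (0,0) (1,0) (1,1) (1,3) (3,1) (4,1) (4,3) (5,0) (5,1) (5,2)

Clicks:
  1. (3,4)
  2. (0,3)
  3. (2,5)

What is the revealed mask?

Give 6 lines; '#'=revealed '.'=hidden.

Click 1 (3,4) count=1: revealed 1 new [(3,4)] -> total=1
Click 2 (0,3) count=1: revealed 1 new [(0,3)] -> total=2
Click 3 (2,5) count=0: revealed 11 new [(0,4) (0,5) (1,4) (1,5) (2,4) (2,5) (3,5) (4,4) (4,5) (5,4) (5,5)] -> total=13

Answer: ...###
....##
....##
....##
....##
....##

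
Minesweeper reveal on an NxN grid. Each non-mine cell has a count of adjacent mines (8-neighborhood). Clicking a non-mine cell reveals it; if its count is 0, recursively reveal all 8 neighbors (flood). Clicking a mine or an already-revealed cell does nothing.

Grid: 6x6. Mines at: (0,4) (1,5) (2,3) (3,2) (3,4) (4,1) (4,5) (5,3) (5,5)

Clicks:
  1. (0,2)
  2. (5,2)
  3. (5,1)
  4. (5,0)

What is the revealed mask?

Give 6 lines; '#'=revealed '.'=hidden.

Answer: ####..
####..
###...
##....
......
###...

Derivation:
Click 1 (0,2) count=0: revealed 13 new [(0,0) (0,1) (0,2) (0,3) (1,0) (1,1) (1,2) (1,3) (2,0) (2,1) (2,2) (3,0) (3,1)] -> total=13
Click 2 (5,2) count=2: revealed 1 new [(5,2)] -> total=14
Click 3 (5,1) count=1: revealed 1 new [(5,1)] -> total=15
Click 4 (5,0) count=1: revealed 1 new [(5,0)] -> total=16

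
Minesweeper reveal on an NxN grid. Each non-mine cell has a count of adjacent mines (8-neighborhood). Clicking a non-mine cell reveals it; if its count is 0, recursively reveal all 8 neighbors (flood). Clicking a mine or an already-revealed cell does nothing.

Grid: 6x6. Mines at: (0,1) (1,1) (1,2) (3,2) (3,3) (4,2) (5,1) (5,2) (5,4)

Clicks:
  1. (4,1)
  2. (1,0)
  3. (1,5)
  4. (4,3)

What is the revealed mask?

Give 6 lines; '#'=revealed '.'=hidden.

Answer: ...###
#..###
...###
....##
.#.###
......

Derivation:
Click 1 (4,1) count=4: revealed 1 new [(4,1)] -> total=1
Click 2 (1,0) count=2: revealed 1 new [(1,0)] -> total=2
Click 3 (1,5) count=0: revealed 13 new [(0,3) (0,4) (0,5) (1,3) (1,4) (1,5) (2,3) (2,4) (2,5) (3,4) (3,5) (4,4) (4,5)] -> total=15
Click 4 (4,3) count=5: revealed 1 new [(4,3)] -> total=16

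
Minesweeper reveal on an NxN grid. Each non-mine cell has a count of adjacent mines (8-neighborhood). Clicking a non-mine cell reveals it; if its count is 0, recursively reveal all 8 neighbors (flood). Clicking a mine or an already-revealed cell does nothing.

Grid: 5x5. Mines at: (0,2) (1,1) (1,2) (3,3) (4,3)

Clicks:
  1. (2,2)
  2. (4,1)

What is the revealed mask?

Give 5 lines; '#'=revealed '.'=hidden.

Click 1 (2,2) count=3: revealed 1 new [(2,2)] -> total=1
Click 2 (4,1) count=0: revealed 8 new [(2,0) (2,1) (3,0) (3,1) (3,2) (4,0) (4,1) (4,2)] -> total=9

Answer: .....
.....
###..
###..
###..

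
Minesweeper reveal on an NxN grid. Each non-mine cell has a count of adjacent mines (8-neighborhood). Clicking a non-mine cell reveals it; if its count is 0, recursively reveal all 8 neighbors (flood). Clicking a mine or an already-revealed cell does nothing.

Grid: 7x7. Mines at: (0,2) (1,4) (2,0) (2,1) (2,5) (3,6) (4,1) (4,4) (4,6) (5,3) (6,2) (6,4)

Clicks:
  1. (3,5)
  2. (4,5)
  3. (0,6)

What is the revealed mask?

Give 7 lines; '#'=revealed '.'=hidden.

Click 1 (3,5) count=4: revealed 1 new [(3,5)] -> total=1
Click 2 (4,5) count=3: revealed 1 new [(4,5)] -> total=2
Click 3 (0,6) count=0: revealed 4 new [(0,5) (0,6) (1,5) (1,6)] -> total=6

Answer: .....##
.....##
.......
.....#.
.....#.
.......
.......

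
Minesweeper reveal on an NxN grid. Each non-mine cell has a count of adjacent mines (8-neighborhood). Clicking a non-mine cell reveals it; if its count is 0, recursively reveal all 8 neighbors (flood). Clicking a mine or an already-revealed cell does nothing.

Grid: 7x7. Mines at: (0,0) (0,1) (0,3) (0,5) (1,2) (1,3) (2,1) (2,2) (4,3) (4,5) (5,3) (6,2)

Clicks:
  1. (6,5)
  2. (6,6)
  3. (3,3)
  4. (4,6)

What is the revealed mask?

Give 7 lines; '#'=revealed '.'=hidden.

Answer: .......
.......
.......
...#...
......#
....###
....###

Derivation:
Click 1 (6,5) count=0: revealed 6 new [(5,4) (5,5) (5,6) (6,4) (6,5) (6,6)] -> total=6
Click 2 (6,6) count=0: revealed 0 new [(none)] -> total=6
Click 3 (3,3) count=2: revealed 1 new [(3,3)] -> total=7
Click 4 (4,6) count=1: revealed 1 new [(4,6)] -> total=8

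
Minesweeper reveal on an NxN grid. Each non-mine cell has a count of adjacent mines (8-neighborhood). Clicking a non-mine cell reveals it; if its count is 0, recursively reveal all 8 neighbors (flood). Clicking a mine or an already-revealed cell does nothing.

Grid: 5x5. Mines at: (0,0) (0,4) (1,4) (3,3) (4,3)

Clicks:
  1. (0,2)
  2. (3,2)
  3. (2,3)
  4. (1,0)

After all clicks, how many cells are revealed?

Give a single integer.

Answer: 17

Derivation:
Click 1 (0,2) count=0: revealed 17 new [(0,1) (0,2) (0,3) (1,0) (1,1) (1,2) (1,3) (2,0) (2,1) (2,2) (2,3) (3,0) (3,1) (3,2) (4,0) (4,1) (4,2)] -> total=17
Click 2 (3,2) count=2: revealed 0 new [(none)] -> total=17
Click 3 (2,3) count=2: revealed 0 new [(none)] -> total=17
Click 4 (1,0) count=1: revealed 0 new [(none)] -> total=17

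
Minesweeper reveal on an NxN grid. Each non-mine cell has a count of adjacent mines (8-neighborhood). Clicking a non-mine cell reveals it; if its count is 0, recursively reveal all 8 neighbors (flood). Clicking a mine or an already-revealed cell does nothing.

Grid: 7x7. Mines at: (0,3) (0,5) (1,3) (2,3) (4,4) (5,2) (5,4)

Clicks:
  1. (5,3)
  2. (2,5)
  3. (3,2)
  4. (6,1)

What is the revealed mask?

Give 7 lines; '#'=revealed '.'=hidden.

Answer: .......
....###
....###
..#.###
.....##
...#.##
.#...##

Derivation:
Click 1 (5,3) count=3: revealed 1 new [(5,3)] -> total=1
Click 2 (2,5) count=0: revealed 15 new [(1,4) (1,5) (1,6) (2,4) (2,5) (2,6) (3,4) (3,5) (3,6) (4,5) (4,6) (5,5) (5,6) (6,5) (6,6)] -> total=16
Click 3 (3,2) count=1: revealed 1 new [(3,2)] -> total=17
Click 4 (6,1) count=1: revealed 1 new [(6,1)] -> total=18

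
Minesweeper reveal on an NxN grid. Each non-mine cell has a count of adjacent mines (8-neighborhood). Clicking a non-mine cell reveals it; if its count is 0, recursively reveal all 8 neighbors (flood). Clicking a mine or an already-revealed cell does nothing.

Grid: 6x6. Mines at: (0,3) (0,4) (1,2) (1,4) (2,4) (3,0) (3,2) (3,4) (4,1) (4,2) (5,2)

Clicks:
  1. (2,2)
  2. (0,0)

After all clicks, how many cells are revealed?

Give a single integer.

Answer: 7

Derivation:
Click 1 (2,2) count=2: revealed 1 new [(2,2)] -> total=1
Click 2 (0,0) count=0: revealed 6 new [(0,0) (0,1) (1,0) (1,1) (2,0) (2,1)] -> total=7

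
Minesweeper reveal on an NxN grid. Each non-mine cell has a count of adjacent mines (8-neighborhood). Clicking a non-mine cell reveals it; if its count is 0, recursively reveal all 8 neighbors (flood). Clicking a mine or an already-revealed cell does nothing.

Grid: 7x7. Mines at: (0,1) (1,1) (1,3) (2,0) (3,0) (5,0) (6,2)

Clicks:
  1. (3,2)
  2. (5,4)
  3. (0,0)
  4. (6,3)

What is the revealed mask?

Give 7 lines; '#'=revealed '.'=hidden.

Answer: #...###
....###
.######
.######
.######
.######
...####

Derivation:
Click 1 (3,2) count=0: revealed 34 new [(0,4) (0,5) (0,6) (1,4) (1,5) (1,6) (2,1) (2,2) (2,3) (2,4) (2,5) (2,6) (3,1) (3,2) (3,3) (3,4) (3,5) (3,6) (4,1) (4,2) (4,3) (4,4) (4,5) (4,6) (5,1) (5,2) (5,3) (5,4) (5,5) (5,6) (6,3) (6,4) (6,5) (6,6)] -> total=34
Click 2 (5,4) count=0: revealed 0 new [(none)] -> total=34
Click 3 (0,0) count=2: revealed 1 new [(0,0)] -> total=35
Click 4 (6,3) count=1: revealed 0 new [(none)] -> total=35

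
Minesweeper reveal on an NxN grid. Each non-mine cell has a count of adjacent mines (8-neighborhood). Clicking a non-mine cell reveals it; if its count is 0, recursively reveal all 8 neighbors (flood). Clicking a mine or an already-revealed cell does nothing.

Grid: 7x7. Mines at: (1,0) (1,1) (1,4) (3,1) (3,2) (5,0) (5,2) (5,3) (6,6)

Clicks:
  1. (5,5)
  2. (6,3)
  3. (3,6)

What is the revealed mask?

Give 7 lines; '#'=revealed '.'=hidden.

Click 1 (5,5) count=1: revealed 1 new [(5,5)] -> total=1
Click 2 (6,3) count=2: revealed 1 new [(6,3)] -> total=2
Click 3 (3,6) count=0: revealed 18 new [(0,5) (0,6) (1,5) (1,6) (2,3) (2,4) (2,5) (2,6) (3,3) (3,4) (3,5) (3,6) (4,3) (4,4) (4,5) (4,6) (5,4) (5,6)] -> total=20

Answer: .....##
.....##
...####
...####
...####
....###
...#...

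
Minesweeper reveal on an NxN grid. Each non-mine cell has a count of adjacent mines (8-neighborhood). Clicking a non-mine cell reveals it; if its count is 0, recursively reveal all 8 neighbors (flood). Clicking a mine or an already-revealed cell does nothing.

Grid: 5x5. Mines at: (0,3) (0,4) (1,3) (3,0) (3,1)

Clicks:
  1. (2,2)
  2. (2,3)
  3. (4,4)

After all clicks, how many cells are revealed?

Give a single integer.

Click 1 (2,2) count=2: revealed 1 new [(2,2)] -> total=1
Click 2 (2,3) count=1: revealed 1 new [(2,3)] -> total=2
Click 3 (4,4) count=0: revealed 7 new [(2,4) (3,2) (3,3) (3,4) (4,2) (4,3) (4,4)] -> total=9

Answer: 9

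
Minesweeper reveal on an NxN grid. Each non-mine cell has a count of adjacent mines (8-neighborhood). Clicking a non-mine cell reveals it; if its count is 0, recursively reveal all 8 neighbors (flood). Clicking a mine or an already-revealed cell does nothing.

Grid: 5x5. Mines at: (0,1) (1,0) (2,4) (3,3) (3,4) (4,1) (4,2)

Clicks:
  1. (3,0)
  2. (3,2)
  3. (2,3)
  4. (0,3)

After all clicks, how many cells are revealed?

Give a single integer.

Answer: 9

Derivation:
Click 1 (3,0) count=1: revealed 1 new [(3,0)] -> total=1
Click 2 (3,2) count=3: revealed 1 new [(3,2)] -> total=2
Click 3 (2,3) count=3: revealed 1 new [(2,3)] -> total=3
Click 4 (0,3) count=0: revealed 6 new [(0,2) (0,3) (0,4) (1,2) (1,3) (1,4)] -> total=9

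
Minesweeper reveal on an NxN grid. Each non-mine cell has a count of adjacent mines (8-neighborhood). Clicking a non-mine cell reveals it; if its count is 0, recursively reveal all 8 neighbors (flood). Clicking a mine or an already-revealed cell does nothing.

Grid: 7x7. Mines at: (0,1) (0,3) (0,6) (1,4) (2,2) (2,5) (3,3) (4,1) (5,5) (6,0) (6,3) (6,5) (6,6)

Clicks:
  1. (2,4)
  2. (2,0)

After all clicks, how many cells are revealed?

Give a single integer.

Answer: 7

Derivation:
Click 1 (2,4) count=3: revealed 1 new [(2,4)] -> total=1
Click 2 (2,0) count=0: revealed 6 new [(1,0) (1,1) (2,0) (2,1) (3,0) (3,1)] -> total=7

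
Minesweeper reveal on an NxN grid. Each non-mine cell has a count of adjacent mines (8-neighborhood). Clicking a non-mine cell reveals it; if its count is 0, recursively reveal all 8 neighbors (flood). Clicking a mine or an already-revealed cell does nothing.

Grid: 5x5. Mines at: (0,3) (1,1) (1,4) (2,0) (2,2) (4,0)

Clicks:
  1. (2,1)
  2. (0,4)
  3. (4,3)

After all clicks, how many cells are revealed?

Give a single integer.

Click 1 (2,1) count=3: revealed 1 new [(2,1)] -> total=1
Click 2 (0,4) count=2: revealed 1 new [(0,4)] -> total=2
Click 3 (4,3) count=0: revealed 10 new [(2,3) (2,4) (3,1) (3,2) (3,3) (3,4) (4,1) (4,2) (4,3) (4,4)] -> total=12

Answer: 12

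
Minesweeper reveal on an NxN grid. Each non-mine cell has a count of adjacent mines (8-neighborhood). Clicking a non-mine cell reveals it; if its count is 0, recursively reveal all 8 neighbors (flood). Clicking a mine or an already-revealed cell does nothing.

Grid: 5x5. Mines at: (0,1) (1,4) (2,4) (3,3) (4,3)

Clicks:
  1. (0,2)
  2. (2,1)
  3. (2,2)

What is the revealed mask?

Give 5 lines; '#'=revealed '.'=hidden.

Answer: ..#..
###..
###..
###..
###..

Derivation:
Click 1 (0,2) count=1: revealed 1 new [(0,2)] -> total=1
Click 2 (2,1) count=0: revealed 12 new [(1,0) (1,1) (1,2) (2,0) (2,1) (2,2) (3,0) (3,1) (3,2) (4,0) (4,1) (4,2)] -> total=13
Click 3 (2,2) count=1: revealed 0 new [(none)] -> total=13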